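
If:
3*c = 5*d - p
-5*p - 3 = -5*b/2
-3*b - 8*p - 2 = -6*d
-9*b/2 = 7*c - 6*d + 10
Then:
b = -788/895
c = -1918/895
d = -1337/895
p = -931/895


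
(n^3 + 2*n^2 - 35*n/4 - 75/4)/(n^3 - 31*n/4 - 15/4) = (2*n + 5)/(2*n + 1)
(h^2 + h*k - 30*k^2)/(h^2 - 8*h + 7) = (h^2 + h*k - 30*k^2)/(h^2 - 8*h + 7)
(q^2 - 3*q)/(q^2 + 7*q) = (q - 3)/(q + 7)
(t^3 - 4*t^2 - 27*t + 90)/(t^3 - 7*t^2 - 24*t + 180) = (t - 3)/(t - 6)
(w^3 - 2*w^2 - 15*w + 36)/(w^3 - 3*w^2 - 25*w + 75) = (w^2 + w - 12)/(w^2 - 25)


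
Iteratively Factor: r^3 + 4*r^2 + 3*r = (r + 3)*(r^2 + r) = r*(r + 3)*(r + 1)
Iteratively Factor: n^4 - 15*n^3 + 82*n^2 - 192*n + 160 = (n - 2)*(n^3 - 13*n^2 + 56*n - 80) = (n - 4)*(n - 2)*(n^2 - 9*n + 20) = (n - 4)^2*(n - 2)*(n - 5)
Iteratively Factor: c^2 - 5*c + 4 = (c - 1)*(c - 4)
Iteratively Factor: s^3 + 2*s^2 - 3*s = (s + 3)*(s^2 - s) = s*(s + 3)*(s - 1)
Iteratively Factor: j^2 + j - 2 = (j + 2)*(j - 1)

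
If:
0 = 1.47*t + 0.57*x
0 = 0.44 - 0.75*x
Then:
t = -0.23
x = 0.59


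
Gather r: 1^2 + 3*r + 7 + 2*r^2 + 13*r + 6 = 2*r^2 + 16*r + 14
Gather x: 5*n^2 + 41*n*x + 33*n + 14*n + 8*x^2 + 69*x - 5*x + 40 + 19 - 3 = 5*n^2 + 47*n + 8*x^2 + x*(41*n + 64) + 56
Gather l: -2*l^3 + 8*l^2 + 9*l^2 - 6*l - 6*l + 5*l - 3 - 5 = -2*l^3 + 17*l^2 - 7*l - 8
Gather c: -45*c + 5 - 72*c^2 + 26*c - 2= -72*c^2 - 19*c + 3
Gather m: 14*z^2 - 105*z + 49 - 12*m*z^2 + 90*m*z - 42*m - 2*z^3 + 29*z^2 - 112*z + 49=m*(-12*z^2 + 90*z - 42) - 2*z^3 + 43*z^2 - 217*z + 98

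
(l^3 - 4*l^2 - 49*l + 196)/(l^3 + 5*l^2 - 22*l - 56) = (l - 7)/(l + 2)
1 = 1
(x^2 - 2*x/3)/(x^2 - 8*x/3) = (3*x - 2)/(3*x - 8)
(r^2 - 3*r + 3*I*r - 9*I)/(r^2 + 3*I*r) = (r - 3)/r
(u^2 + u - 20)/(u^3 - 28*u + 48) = (u + 5)/(u^2 + 4*u - 12)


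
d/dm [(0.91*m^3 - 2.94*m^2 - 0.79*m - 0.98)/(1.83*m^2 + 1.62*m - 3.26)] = (1.6653*m^4 + 2.9484*m^3 - 12.2169*m^2 + 22.7556*m + 4.163)/(3.3489*m^4 + 5.9292*m^3 - 9.3072*m^2 - 10.5624*m + 10.6276)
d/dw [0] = 0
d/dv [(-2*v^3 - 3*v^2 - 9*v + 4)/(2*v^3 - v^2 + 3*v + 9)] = (8*v^4 + 24*v^3 - 96*v^2 - 46*v - 93)/(4*v^6 - 4*v^5 + 13*v^4 + 30*v^3 - 9*v^2 + 54*v + 81)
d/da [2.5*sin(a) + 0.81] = 2.5*cos(a)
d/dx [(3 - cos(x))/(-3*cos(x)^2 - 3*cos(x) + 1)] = (3*cos(x)^2 - 18*cos(x) - 8)*sin(x)/(-3*sin(x)^2 + 3*cos(x) + 2)^2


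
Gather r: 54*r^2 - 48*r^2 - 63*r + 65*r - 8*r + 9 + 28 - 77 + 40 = 6*r^2 - 6*r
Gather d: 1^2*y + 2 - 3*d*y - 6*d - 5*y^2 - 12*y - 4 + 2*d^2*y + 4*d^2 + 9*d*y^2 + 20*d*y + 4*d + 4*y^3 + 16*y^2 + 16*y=d^2*(2*y + 4) + d*(9*y^2 + 17*y - 2) + 4*y^3 + 11*y^2 + 5*y - 2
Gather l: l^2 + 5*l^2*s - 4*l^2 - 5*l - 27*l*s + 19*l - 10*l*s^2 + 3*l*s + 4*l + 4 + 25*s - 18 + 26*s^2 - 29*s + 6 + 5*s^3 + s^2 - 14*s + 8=l^2*(5*s - 3) + l*(-10*s^2 - 24*s + 18) + 5*s^3 + 27*s^2 - 18*s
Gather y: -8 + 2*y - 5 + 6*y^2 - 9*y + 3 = 6*y^2 - 7*y - 10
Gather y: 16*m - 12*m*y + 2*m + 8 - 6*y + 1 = 18*m + y*(-12*m - 6) + 9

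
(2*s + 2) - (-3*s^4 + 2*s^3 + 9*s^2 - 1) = 3*s^4 - 2*s^3 - 9*s^2 + 2*s + 3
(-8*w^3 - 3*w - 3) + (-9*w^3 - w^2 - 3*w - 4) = -17*w^3 - w^2 - 6*w - 7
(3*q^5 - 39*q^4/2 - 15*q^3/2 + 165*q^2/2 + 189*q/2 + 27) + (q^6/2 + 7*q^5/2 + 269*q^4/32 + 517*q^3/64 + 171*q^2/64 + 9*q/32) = q^6/2 + 13*q^5/2 - 355*q^4/32 + 37*q^3/64 + 5451*q^2/64 + 3033*q/32 + 27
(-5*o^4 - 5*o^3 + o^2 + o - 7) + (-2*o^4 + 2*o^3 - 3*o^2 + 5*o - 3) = -7*o^4 - 3*o^3 - 2*o^2 + 6*o - 10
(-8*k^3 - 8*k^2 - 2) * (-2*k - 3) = 16*k^4 + 40*k^3 + 24*k^2 + 4*k + 6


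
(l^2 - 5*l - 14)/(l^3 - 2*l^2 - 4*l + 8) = (l - 7)/(l^2 - 4*l + 4)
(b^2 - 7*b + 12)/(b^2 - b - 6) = (b - 4)/(b + 2)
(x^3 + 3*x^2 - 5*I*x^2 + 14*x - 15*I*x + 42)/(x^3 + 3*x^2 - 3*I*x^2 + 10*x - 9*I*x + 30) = (x - 7*I)/(x - 5*I)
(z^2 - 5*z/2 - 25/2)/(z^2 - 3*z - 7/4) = 2*(-2*z^2 + 5*z + 25)/(-4*z^2 + 12*z + 7)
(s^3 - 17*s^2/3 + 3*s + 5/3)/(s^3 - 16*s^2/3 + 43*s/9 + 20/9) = 3*(s^2 - 6*s + 5)/(3*s^2 - 17*s + 20)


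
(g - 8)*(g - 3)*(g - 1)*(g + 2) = g^4 - 10*g^3 + 11*g^2 + 46*g - 48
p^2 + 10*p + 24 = (p + 4)*(p + 6)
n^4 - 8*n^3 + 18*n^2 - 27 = (n - 3)^3*(n + 1)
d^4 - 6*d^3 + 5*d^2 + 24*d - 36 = (d - 3)^2*(d - 2)*(d + 2)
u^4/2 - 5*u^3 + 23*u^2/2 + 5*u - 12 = (u/2 + 1/2)*(u - 6)*(u - 4)*(u - 1)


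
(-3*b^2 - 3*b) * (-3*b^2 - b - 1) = 9*b^4 + 12*b^3 + 6*b^2 + 3*b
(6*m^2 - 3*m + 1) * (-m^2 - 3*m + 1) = -6*m^4 - 15*m^3 + 14*m^2 - 6*m + 1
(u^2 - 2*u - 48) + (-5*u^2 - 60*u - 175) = -4*u^2 - 62*u - 223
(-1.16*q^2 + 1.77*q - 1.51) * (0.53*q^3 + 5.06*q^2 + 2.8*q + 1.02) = -0.6148*q^5 - 4.9315*q^4 + 4.9079*q^3 - 3.8678*q^2 - 2.4226*q - 1.5402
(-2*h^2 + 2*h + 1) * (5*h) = -10*h^3 + 10*h^2 + 5*h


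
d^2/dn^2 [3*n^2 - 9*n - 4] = 6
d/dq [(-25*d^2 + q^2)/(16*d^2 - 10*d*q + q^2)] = 2*(q*(16*d^2 - 10*d*q + q^2) - (5*d - q)*(25*d^2 - q^2))/(16*d^2 - 10*d*q + q^2)^2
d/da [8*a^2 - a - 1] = 16*a - 1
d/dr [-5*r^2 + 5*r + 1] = 5 - 10*r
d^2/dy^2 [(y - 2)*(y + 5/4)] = 2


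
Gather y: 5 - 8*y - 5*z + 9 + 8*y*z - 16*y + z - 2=y*(8*z - 24) - 4*z + 12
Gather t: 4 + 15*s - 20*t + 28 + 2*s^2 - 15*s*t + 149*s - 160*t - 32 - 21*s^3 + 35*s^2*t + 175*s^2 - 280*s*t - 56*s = -21*s^3 + 177*s^2 + 108*s + t*(35*s^2 - 295*s - 180)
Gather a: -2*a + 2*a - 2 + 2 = 0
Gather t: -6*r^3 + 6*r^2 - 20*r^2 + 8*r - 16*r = -6*r^3 - 14*r^2 - 8*r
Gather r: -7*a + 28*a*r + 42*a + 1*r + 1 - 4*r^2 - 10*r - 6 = 35*a - 4*r^2 + r*(28*a - 9) - 5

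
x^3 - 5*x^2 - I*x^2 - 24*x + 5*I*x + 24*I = (x - 8)*(x + 3)*(x - I)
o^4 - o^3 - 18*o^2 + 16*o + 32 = (o - 4)*(o - 2)*(o + 1)*(o + 4)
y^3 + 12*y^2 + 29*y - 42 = (y - 1)*(y + 6)*(y + 7)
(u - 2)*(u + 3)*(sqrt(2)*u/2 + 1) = sqrt(2)*u^3/2 + sqrt(2)*u^2/2 + u^2 - 3*sqrt(2)*u + u - 6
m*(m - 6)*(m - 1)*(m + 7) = m^4 - 43*m^2 + 42*m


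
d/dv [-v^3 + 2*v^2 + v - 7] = -3*v^2 + 4*v + 1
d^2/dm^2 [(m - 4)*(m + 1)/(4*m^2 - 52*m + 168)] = (5*m^3 - 69*m^2 + 267*m - 191)/(m^6 - 39*m^5 + 633*m^4 - 5473*m^3 + 26586*m^2 - 68796*m + 74088)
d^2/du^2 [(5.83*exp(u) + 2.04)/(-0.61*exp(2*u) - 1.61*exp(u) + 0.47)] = (-2.169343*exp(4*u) + 2.68930699999999*exp(3*u) - 16.039218*exp(2*u) - 12.038917*exp(u) - 2.831515)*exp(u)/(0.226981*exp(6*u) + 1.797243*exp(5*u) + 4.218882*exp(4*u) + 1.403759*exp(3*u) - 3.250614*exp(2*u) + 1.066947*exp(u) - 0.103823)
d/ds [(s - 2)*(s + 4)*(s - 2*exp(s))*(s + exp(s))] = -s^3*exp(s) + 4*s^3 - 4*s^2*exp(2*s) - 5*s^2*exp(s) + 6*s^2 - 12*s*exp(2*s) + 4*s*exp(s) - 16*s + 28*exp(2*s) + 8*exp(s)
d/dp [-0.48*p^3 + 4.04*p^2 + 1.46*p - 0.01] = -1.44*p^2 + 8.08*p + 1.46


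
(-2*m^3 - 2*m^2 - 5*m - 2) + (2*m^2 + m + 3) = -2*m^3 - 4*m + 1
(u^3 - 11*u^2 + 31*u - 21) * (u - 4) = u^4 - 15*u^3 + 75*u^2 - 145*u + 84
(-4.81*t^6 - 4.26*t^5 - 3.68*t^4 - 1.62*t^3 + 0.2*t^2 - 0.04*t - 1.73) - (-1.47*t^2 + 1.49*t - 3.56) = -4.81*t^6 - 4.26*t^5 - 3.68*t^4 - 1.62*t^3 + 1.67*t^2 - 1.53*t + 1.83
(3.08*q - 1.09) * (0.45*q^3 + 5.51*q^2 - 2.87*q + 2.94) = 1.386*q^4 + 16.4803*q^3 - 14.8455*q^2 + 12.1835*q - 3.2046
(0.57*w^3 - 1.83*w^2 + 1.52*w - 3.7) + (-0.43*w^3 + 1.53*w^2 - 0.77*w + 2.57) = 0.14*w^3 - 0.3*w^2 + 0.75*w - 1.13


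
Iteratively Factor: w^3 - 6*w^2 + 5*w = (w)*(w^2 - 6*w + 5) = w*(w - 5)*(w - 1)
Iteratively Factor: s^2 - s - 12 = (s + 3)*(s - 4)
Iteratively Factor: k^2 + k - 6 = (k - 2)*(k + 3)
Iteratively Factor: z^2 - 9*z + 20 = (z - 5)*(z - 4)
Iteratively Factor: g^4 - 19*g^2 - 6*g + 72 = (g - 4)*(g^3 + 4*g^2 - 3*g - 18) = (g - 4)*(g + 3)*(g^2 + g - 6) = (g - 4)*(g + 3)^2*(g - 2)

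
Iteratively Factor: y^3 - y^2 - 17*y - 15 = (y - 5)*(y^2 + 4*y + 3) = (y - 5)*(y + 3)*(y + 1)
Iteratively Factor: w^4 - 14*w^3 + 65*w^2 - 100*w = (w - 5)*(w^3 - 9*w^2 + 20*w) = (w - 5)*(w - 4)*(w^2 - 5*w) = (w - 5)^2*(w - 4)*(w)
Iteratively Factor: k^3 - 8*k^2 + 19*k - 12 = (k - 4)*(k^2 - 4*k + 3) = (k - 4)*(k - 3)*(k - 1)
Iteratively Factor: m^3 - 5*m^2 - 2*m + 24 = (m + 2)*(m^2 - 7*m + 12) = (m - 4)*(m + 2)*(m - 3)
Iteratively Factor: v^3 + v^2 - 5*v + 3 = (v - 1)*(v^2 + 2*v - 3) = (v - 1)^2*(v + 3)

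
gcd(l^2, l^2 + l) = l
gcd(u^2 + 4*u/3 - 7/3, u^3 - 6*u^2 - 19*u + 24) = u - 1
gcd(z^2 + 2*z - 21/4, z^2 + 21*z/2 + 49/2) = z + 7/2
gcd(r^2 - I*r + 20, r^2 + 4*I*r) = r + 4*I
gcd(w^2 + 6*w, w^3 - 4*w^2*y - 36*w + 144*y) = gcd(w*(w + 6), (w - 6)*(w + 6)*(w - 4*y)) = w + 6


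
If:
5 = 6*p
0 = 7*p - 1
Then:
No Solution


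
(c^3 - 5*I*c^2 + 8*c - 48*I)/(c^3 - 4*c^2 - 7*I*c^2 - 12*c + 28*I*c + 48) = (c^2 - I*c + 12)/(c^2 - c*(4 + 3*I) + 12*I)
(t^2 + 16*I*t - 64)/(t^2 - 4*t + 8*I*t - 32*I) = (t + 8*I)/(t - 4)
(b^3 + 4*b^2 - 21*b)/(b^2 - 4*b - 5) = b*(-b^2 - 4*b + 21)/(-b^2 + 4*b + 5)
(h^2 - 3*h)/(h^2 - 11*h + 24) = h/(h - 8)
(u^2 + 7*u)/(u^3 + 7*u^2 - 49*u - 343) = u/(u^2 - 49)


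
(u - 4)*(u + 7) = u^2 + 3*u - 28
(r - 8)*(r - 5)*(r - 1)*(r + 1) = r^4 - 13*r^3 + 39*r^2 + 13*r - 40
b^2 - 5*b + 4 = (b - 4)*(b - 1)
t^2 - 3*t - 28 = (t - 7)*(t + 4)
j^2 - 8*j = j*(j - 8)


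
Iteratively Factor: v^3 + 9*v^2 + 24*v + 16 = (v + 4)*(v^2 + 5*v + 4) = (v + 1)*(v + 4)*(v + 4)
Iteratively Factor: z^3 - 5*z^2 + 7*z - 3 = (z - 3)*(z^2 - 2*z + 1) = (z - 3)*(z - 1)*(z - 1)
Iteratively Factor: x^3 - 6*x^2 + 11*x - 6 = (x - 2)*(x^2 - 4*x + 3) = (x - 2)*(x - 1)*(x - 3)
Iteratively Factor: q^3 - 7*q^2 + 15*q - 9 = (q - 1)*(q^2 - 6*q + 9) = (q - 3)*(q - 1)*(q - 3)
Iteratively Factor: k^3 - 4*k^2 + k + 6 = (k - 3)*(k^2 - k - 2) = (k - 3)*(k - 2)*(k + 1)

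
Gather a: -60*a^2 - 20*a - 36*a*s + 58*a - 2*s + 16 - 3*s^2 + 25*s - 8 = -60*a^2 + a*(38 - 36*s) - 3*s^2 + 23*s + 8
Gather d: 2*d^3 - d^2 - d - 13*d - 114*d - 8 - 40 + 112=2*d^3 - d^2 - 128*d + 64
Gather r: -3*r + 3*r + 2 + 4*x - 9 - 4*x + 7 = 0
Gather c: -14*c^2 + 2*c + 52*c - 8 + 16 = -14*c^2 + 54*c + 8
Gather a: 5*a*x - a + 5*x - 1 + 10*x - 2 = a*(5*x - 1) + 15*x - 3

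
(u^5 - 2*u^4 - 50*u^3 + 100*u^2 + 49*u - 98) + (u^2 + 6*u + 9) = u^5 - 2*u^4 - 50*u^3 + 101*u^2 + 55*u - 89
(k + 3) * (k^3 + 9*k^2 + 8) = k^4 + 12*k^3 + 27*k^2 + 8*k + 24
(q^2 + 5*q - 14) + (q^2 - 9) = 2*q^2 + 5*q - 23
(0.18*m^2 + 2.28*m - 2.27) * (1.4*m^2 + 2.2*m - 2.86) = 0.252*m^4 + 3.588*m^3 + 1.3232*m^2 - 11.5148*m + 6.4922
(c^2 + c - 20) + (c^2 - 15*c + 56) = 2*c^2 - 14*c + 36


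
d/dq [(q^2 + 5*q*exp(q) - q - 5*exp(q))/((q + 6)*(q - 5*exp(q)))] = ((q + 6)*(q - 5*exp(q))*(5*q*exp(q) + 2*q - 1) + (q + 6)*(5*exp(q) - 1)*(q^2 + 5*q*exp(q) - q - 5*exp(q)) + (q - 5*exp(q))*(-q^2 - 5*q*exp(q) + q + 5*exp(q)))/((q + 6)^2*(q - 5*exp(q))^2)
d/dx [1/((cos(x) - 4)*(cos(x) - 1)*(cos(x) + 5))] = 3*(cos(x)^2 - 7)*sin(x)/((cos(x) - 4)^2*(cos(x) - 1)^2*(cos(x) + 5)^2)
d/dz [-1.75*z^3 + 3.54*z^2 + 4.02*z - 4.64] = -5.25*z^2 + 7.08*z + 4.02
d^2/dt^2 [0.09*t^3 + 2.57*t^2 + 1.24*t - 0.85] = 0.54*t + 5.14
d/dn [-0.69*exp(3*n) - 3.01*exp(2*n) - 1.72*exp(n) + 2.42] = (-2.07*exp(2*n) - 6.02*exp(n) - 1.72)*exp(n)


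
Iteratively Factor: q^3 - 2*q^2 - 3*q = (q - 3)*(q^2 + q) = q*(q - 3)*(q + 1)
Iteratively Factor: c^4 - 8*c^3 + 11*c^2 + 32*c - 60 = (c - 5)*(c^3 - 3*c^2 - 4*c + 12) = (c - 5)*(c - 3)*(c^2 - 4) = (c - 5)*(c - 3)*(c - 2)*(c + 2)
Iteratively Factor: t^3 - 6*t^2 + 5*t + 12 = (t + 1)*(t^2 - 7*t + 12) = (t - 4)*(t + 1)*(t - 3)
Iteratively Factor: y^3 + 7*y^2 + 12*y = (y)*(y^2 + 7*y + 12) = y*(y + 4)*(y + 3)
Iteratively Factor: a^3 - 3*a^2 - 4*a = (a - 4)*(a^2 + a) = (a - 4)*(a + 1)*(a)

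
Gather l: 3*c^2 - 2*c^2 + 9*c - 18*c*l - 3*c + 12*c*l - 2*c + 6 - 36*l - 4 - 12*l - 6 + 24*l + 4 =c^2 + 4*c + l*(-6*c - 24)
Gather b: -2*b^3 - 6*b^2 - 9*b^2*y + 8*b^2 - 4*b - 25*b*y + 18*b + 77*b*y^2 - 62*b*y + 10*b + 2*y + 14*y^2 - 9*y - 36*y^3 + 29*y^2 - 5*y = -2*b^3 + b^2*(2 - 9*y) + b*(77*y^2 - 87*y + 24) - 36*y^3 + 43*y^2 - 12*y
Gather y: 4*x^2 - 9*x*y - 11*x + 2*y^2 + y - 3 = 4*x^2 - 11*x + 2*y^2 + y*(1 - 9*x) - 3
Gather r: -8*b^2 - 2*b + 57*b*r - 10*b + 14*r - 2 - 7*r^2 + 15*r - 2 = -8*b^2 - 12*b - 7*r^2 + r*(57*b + 29) - 4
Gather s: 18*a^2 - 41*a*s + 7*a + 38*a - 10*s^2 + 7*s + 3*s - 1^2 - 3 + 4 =18*a^2 + 45*a - 10*s^2 + s*(10 - 41*a)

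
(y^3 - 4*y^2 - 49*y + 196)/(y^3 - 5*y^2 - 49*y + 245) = (y - 4)/(y - 5)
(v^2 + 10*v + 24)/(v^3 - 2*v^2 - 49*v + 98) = (v^2 + 10*v + 24)/(v^3 - 2*v^2 - 49*v + 98)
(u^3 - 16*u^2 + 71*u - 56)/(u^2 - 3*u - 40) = (u^2 - 8*u + 7)/(u + 5)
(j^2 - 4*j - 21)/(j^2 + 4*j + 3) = (j - 7)/(j + 1)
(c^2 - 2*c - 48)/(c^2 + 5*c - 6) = (c - 8)/(c - 1)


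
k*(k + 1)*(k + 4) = k^3 + 5*k^2 + 4*k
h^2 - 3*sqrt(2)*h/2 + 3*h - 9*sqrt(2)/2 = (h + 3)*(h - 3*sqrt(2)/2)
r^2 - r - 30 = (r - 6)*(r + 5)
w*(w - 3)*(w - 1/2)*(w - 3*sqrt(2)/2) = w^4 - 7*w^3/2 - 3*sqrt(2)*w^3/2 + 3*w^2/2 + 21*sqrt(2)*w^2/4 - 9*sqrt(2)*w/4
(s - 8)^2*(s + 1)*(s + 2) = s^4 - 13*s^3 + 18*s^2 + 160*s + 128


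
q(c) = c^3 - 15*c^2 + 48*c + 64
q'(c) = 3*c^2 - 30*c + 48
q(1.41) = 104.66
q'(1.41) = 11.66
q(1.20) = 101.73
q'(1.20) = 16.32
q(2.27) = 107.36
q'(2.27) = -4.64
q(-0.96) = 3.21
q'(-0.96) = 79.56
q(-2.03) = -103.62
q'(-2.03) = 121.26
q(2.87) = 101.85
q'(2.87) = -13.39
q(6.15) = 24.47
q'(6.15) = -23.03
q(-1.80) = -76.83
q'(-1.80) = 111.72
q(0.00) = 64.00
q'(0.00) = 48.00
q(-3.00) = -242.00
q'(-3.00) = 165.00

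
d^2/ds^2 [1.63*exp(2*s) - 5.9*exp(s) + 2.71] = (6.52*exp(s) - 5.9)*exp(s)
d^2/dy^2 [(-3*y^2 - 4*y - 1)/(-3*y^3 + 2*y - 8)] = 2*(27*y^6 + 108*y^5 + 108*y^4 - 480*y^3 - 594*y^2 - 72*y + 260)/(27*y^9 - 54*y^7 + 216*y^6 + 36*y^5 - 288*y^4 + 568*y^3 + 96*y^2 - 384*y + 512)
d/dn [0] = 0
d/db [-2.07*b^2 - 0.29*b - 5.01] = -4.14*b - 0.29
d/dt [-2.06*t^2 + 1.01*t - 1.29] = 1.01 - 4.12*t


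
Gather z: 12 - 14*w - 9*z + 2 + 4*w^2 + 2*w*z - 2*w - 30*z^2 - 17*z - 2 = 4*w^2 - 16*w - 30*z^2 + z*(2*w - 26) + 12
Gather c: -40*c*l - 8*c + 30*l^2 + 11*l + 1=c*(-40*l - 8) + 30*l^2 + 11*l + 1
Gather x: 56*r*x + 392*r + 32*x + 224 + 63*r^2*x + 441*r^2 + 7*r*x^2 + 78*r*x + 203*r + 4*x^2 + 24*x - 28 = 441*r^2 + 595*r + x^2*(7*r + 4) + x*(63*r^2 + 134*r + 56) + 196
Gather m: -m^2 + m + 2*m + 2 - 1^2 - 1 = -m^2 + 3*m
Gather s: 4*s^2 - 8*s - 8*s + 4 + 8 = 4*s^2 - 16*s + 12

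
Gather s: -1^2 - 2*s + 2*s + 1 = 0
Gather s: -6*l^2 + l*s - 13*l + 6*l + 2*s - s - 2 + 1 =-6*l^2 - 7*l + s*(l + 1) - 1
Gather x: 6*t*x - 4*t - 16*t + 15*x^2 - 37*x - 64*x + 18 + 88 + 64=-20*t + 15*x^2 + x*(6*t - 101) + 170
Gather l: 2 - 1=1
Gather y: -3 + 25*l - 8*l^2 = -8*l^2 + 25*l - 3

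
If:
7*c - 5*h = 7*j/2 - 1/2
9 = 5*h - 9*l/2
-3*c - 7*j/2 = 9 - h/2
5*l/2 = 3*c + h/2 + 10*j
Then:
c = -30743/9862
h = -19431/4931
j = -2280/4931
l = -31452/4931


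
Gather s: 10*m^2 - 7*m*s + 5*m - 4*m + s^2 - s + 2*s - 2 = 10*m^2 + m + s^2 + s*(1 - 7*m) - 2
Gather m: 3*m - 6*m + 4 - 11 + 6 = -3*m - 1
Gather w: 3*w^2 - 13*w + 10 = 3*w^2 - 13*w + 10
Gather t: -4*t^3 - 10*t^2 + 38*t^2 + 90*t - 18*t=-4*t^3 + 28*t^2 + 72*t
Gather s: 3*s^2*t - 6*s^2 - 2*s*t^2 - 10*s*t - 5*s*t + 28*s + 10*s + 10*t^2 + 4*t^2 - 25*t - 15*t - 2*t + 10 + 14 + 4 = s^2*(3*t - 6) + s*(-2*t^2 - 15*t + 38) + 14*t^2 - 42*t + 28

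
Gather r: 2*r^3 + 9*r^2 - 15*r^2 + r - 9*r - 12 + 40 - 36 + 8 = 2*r^3 - 6*r^2 - 8*r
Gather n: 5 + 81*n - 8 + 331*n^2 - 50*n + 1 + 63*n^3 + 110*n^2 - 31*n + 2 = 63*n^3 + 441*n^2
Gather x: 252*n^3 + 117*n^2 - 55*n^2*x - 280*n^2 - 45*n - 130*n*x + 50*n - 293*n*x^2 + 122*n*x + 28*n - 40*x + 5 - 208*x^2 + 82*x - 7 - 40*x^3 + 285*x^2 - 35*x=252*n^3 - 163*n^2 + 33*n - 40*x^3 + x^2*(77 - 293*n) + x*(-55*n^2 - 8*n + 7) - 2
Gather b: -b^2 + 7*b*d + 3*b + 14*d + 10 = -b^2 + b*(7*d + 3) + 14*d + 10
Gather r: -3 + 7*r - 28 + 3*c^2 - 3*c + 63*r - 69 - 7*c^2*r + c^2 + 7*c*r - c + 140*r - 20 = 4*c^2 - 4*c + r*(-7*c^2 + 7*c + 210) - 120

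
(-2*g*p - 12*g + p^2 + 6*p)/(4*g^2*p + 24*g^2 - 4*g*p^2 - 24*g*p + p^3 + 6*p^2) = 1/(-2*g + p)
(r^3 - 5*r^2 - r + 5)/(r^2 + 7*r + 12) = (r^3 - 5*r^2 - r + 5)/(r^2 + 7*r + 12)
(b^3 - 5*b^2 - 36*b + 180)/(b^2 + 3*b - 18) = (b^2 - 11*b + 30)/(b - 3)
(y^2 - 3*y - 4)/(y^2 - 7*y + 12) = (y + 1)/(y - 3)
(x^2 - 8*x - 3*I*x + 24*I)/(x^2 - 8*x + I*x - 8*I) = (x - 3*I)/(x + I)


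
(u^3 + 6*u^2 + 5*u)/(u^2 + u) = u + 5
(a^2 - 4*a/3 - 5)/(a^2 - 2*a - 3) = (a + 5/3)/(a + 1)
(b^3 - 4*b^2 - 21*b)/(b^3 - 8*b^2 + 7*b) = (b + 3)/(b - 1)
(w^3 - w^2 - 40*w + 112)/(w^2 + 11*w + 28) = (w^2 - 8*w + 16)/(w + 4)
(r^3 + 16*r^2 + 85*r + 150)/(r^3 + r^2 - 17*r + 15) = (r^2 + 11*r + 30)/(r^2 - 4*r + 3)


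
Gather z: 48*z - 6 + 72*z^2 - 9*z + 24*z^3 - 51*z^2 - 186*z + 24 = 24*z^3 + 21*z^2 - 147*z + 18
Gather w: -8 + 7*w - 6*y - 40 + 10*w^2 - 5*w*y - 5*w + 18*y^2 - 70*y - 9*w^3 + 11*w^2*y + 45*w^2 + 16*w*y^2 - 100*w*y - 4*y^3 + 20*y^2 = -9*w^3 + w^2*(11*y + 55) + w*(16*y^2 - 105*y + 2) - 4*y^3 + 38*y^2 - 76*y - 48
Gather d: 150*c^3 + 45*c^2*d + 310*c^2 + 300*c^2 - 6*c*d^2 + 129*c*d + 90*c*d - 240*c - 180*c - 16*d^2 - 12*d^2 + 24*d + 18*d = 150*c^3 + 610*c^2 - 420*c + d^2*(-6*c - 28) + d*(45*c^2 + 219*c + 42)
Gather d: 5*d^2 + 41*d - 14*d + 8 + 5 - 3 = 5*d^2 + 27*d + 10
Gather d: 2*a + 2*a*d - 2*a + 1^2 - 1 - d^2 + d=-d^2 + d*(2*a + 1)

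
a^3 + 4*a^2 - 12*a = a*(a - 2)*(a + 6)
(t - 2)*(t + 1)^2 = t^3 - 3*t - 2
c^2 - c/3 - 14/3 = (c - 7/3)*(c + 2)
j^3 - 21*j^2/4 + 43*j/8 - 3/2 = (j - 4)*(j - 3/4)*(j - 1/2)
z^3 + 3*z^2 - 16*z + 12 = (z - 2)*(z - 1)*(z + 6)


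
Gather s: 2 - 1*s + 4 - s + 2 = 8 - 2*s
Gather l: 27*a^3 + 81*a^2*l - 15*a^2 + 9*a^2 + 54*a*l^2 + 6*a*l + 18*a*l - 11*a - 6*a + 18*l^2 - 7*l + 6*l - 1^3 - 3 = 27*a^3 - 6*a^2 - 17*a + l^2*(54*a + 18) + l*(81*a^2 + 24*a - 1) - 4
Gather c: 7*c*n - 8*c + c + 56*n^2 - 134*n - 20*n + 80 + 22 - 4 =c*(7*n - 7) + 56*n^2 - 154*n + 98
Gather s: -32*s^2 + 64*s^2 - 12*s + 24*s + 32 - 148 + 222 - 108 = 32*s^2 + 12*s - 2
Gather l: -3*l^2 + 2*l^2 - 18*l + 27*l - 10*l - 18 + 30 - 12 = -l^2 - l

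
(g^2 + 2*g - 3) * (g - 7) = g^3 - 5*g^2 - 17*g + 21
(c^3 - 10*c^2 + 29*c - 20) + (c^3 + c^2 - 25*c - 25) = 2*c^3 - 9*c^2 + 4*c - 45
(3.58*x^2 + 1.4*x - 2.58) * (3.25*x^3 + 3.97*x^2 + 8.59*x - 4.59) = 11.635*x^5 + 18.7626*x^4 + 27.9252*x^3 - 14.6488*x^2 - 28.5882*x + 11.8422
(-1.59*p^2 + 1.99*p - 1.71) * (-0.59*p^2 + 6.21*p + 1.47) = 0.9381*p^4 - 11.048*p^3 + 11.0295*p^2 - 7.6938*p - 2.5137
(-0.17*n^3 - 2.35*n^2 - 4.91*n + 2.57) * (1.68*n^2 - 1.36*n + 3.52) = -0.2856*n^5 - 3.7168*n^4 - 5.6512*n^3 + 2.7232*n^2 - 20.7784*n + 9.0464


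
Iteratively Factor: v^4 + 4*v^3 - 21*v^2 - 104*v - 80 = (v - 5)*(v^3 + 9*v^2 + 24*v + 16) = (v - 5)*(v + 4)*(v^2 + 5*v + 4) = (v - 5)*(v + 1)*(v + 4)*(v + 4)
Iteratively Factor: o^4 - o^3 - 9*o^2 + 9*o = (o)*(o^3 - o^2 - 9*o + 9) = o*(o - 3)*(o^2 + 2*o - 3) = o*(o - 3)*(o - 1)*(o + 3)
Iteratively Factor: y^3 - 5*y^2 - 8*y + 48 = (y - 4)*(y^2 - y - 12) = (y - 4)^2*(y + 3)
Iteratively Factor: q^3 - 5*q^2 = (q)*(q^2 - 5*q) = q^2*(q - 5)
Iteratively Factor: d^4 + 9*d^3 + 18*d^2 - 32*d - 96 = (d + 4)*(d^3 + 5*d^2 - 2*d - 24) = (d + 3)*(d + 4)*(d^2 + 2*d - 8) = (d + 3)*(d + 4)^2*(d - 2)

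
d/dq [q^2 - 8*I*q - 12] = 2*q - 8*I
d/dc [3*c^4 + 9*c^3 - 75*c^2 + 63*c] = 12*c^3 + 27*c^2 - 150*c + 63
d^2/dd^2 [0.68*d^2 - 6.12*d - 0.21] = 1.36000000000000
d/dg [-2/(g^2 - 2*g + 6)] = 4*(g - 1)/(g^2 - 2*g + 6)^2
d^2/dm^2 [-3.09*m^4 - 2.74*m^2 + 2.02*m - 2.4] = -37.08*m^2 - 5.48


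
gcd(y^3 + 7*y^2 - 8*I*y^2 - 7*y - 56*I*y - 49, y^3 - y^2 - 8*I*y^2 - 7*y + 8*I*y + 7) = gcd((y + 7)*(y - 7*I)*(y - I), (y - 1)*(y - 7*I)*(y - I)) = y^2 - 8*I*y - 7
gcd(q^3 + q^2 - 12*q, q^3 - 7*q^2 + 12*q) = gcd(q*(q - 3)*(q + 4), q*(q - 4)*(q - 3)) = q^2 - 3*q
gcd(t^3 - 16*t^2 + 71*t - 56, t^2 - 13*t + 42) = t - 7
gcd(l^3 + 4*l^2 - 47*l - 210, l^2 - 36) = l + 6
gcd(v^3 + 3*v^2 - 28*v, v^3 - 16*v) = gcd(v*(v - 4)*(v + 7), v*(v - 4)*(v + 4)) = v^2 - 4*v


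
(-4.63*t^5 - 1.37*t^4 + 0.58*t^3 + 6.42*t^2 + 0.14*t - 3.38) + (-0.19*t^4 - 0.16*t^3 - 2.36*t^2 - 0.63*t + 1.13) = -4.63*t^5 - 1.56*t^4 + 0.42*t^3 + 4.06*t^2 - 0.49*t - 2.25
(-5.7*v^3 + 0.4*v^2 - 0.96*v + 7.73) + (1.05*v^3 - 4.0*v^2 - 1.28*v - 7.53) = -4.65*v^3 - 3.6*v^2 - 2.24*v + 0.2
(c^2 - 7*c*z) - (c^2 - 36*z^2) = -7*c*z + 36*z^2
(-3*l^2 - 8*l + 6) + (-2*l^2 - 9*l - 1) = -5*l^2 - 17*l + 5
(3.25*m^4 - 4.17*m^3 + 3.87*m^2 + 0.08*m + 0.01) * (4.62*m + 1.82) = 15.015*m^5 - 13.3504*m^4 + 10.29*m^3 + 7.413*m^2 + 0.1918*m + 0.0182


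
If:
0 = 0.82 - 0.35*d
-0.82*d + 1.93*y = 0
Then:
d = 2.34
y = 1.00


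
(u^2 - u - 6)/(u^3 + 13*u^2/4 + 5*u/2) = 4*(u - 3)/(u*(4*u + 5))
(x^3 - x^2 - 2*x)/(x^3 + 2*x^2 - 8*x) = (x + 1)/(x + 4)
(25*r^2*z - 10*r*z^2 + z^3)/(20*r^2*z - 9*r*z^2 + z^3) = (-5*r + z)/(-4*r + z)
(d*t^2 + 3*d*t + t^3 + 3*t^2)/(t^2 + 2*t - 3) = t*(d + t)/(t - 1)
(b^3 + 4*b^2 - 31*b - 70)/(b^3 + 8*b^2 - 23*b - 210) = (b + 2)/(b + 6)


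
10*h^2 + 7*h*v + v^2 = (2*h + v)*(5*h + v)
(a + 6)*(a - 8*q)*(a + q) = a^3 - 7*a^2*q + 6*a^2 - 8*a*q^2 - 42*a*q - 48*q^2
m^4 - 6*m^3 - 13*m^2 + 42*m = m*(m - 7)*(m - 2)*(m + 3)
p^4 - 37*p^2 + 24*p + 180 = (p - 5)*(p - 3)*(p + 2)*(p + 6)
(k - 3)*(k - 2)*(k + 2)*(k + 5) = k^4 + 2*k^3 - 19*k^2 - 8*k + 60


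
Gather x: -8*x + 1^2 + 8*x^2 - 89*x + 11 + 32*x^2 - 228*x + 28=40*x^2 - 325*x + 40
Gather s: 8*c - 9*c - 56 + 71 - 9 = 6 - c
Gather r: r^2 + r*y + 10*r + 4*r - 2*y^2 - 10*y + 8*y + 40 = r^2 + r*(y + 14) - 2*y^2 - 2*y + 40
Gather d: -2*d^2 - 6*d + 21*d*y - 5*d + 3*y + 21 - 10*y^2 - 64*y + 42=-2*d^2 + d*(21*y - 11) - 10*y^2 - 61*y + 63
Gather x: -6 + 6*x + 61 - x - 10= 5*x + 45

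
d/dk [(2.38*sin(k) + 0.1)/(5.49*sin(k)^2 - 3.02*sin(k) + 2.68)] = (-13.0662*sin(k)^2 - 1.098*sin(k) + 6.6804)*cos(k)/(30.1401*sin(k)^4 - 33.1596*sin(k)^3 + 38.5468*sin(k)^2 - 16.1872*sin(k) + 7.1824)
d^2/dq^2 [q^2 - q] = 2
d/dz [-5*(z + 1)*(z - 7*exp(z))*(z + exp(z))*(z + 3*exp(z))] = 15*z^3*exp(z) - 20*z^3 + 250*z^2*exp(2*z) + 60*z^2*exp(z) - 15*z^2 + 315*z*exp(3*z) + 500*z*exp(2*z) + 30*z*exp(z) + 420*exp(3*z) + 125*exp(2*z)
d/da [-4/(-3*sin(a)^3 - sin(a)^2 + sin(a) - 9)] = 4*(-9*sin(a)^2 - 2*sin(a) + 1)*cos(a)/(3*sin(a)^3 + sin(a)^2 - sin(a) + 9)^2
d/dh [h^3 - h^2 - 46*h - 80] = 3*h^2 - 2*h - 46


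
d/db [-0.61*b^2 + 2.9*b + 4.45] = 2.9 - 1.22*b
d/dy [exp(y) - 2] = exp(y)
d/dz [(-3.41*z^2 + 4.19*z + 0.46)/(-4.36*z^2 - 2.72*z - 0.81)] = (27.5436*z^2 + 9.5354*z - 2.1427)/(19.0096*z^4 + 23.7184*z^3 + 14.4616*z^2 + 4.4064*z + 0.6561)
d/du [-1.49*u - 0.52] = -1.49000000000000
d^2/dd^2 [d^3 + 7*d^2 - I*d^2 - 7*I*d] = 6*d + 14 - 2*I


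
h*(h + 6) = h^2 + 6*h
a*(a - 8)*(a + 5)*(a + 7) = a^4 + 4*a^3 - 61*a^2 - 280*a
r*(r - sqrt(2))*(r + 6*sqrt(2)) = r^3 + 5*sqrt(2)*r^2 - 12*r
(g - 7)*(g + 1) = g^2 - 6*g - 7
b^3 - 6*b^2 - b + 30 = (b - 5)*(b - 3)*(b + 2)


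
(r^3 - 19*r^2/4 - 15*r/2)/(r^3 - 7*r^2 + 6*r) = (r + 5/4)/(r - 1)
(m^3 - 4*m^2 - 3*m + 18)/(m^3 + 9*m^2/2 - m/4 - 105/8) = 8*(m^3 - 4*m^2 - 3*m + 18)/(8*m^3 + 36*m^2 - 2*m - 105)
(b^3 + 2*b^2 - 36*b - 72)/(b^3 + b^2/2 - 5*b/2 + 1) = 2*(b^2 - 36)/(2*b^2 - 3*b + 1)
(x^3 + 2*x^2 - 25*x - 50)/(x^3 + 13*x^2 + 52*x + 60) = (x - 5)/(x + 6)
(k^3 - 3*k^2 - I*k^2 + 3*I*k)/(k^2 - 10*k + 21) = k*(k - I)/(k - 7)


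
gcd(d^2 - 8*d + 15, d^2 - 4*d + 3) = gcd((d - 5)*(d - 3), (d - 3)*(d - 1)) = d - 3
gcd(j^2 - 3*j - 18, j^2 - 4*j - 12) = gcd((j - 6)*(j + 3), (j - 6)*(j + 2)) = j - 6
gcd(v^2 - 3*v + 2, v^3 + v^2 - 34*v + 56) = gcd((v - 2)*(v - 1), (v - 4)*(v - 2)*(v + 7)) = v - 2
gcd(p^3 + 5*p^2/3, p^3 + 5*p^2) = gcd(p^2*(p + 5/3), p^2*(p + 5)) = p^2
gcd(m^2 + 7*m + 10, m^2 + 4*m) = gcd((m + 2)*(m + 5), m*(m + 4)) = 1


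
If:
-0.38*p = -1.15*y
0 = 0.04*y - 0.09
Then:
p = 6.81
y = 2.25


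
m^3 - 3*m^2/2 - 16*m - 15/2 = (m - 5)*(m + 1/2)*(m + 3)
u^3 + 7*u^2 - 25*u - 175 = (u - 5)*(u + 5)*(u + 7)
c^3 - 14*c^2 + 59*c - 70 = (c - 7)*(c - 5)*(c - 2)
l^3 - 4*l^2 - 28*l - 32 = (l - 8)*(l + 2)^2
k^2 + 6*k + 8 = (k + 2)*(k + 4)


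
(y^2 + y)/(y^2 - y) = (y + 1)/(y - 1)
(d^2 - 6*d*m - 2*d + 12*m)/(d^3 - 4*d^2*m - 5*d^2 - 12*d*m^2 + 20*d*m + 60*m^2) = (d - 2)/(d^2 + 2*d*m - 5*d - 10*m)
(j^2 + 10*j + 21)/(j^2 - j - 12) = (j + 7)/(j - 4)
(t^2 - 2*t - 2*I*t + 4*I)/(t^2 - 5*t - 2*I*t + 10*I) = (t - 2)/(t - 5)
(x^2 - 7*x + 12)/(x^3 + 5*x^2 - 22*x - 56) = (x - 3)/(x^2 + 9*x + 14)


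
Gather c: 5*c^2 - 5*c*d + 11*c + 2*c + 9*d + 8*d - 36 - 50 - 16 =5*c^2 + c*(13 - 5*d) + 17*d - 102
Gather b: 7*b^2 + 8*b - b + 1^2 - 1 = 7*b^2 + 7*b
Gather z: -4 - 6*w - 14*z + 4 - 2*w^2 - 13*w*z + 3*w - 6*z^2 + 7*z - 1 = -2*w^2 - 3*w - 6*z^2 + z*(-13*w - 7) - 1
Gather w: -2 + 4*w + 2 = 4*w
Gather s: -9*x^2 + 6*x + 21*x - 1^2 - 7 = -9*x^2 + 27*x - 8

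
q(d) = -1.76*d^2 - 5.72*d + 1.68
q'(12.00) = -47.96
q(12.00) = -320.40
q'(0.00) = -5.72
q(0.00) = 1.68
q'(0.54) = -7.62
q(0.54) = -1.92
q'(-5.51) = 13.68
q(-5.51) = -20.24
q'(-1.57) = -0.19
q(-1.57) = 6.32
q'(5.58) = -25.36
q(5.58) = -85.04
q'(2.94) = -16.07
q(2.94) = -30.35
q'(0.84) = -8.68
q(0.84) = -4.37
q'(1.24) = -10.08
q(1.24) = -8.12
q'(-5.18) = 12.51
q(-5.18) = -15.92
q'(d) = -3.52*d - 5.72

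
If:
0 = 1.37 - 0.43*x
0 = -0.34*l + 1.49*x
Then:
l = 13.96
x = 3.19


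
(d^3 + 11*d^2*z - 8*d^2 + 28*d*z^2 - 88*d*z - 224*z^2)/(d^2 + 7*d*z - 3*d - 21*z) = (d^2 + 4*d*z - 8*d - 32*z)/(d - 3)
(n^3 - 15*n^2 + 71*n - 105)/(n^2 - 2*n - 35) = (n^2 - 8*n + 15)/(n + 5)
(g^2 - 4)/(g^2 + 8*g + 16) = (g^2 - 4)/(g^2 + 8*g + 16)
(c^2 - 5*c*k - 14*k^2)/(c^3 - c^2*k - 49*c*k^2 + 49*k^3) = (c + 2*k)/(c^2 + 6*c*k - 7*k^2)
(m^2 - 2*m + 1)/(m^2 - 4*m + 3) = (m - 1)/(m - 3)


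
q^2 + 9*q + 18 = (q + 3)*(q + 6)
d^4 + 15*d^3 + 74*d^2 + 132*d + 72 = (d + 1)*(d + 2)*(d + 6)^2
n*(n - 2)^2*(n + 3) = n^4 - n^3 - 8*n^2 + 12*n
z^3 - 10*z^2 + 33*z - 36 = (z - 4)*(z - 3)^2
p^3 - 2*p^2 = p^2*(p - 2)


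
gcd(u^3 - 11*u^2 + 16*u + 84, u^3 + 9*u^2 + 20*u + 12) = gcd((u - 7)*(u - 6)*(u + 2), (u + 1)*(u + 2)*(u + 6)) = u + 2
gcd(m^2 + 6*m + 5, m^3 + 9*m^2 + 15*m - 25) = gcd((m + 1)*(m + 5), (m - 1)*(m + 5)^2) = m + 5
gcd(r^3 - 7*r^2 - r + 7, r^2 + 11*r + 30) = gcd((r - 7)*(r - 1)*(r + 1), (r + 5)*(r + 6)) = 1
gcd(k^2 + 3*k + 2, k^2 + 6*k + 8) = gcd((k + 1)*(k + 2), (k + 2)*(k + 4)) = k + 2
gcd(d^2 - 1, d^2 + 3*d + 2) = d + 1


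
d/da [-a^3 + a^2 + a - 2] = -3*a^2 + 2*a + 1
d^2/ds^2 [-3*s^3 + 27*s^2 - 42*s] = 54 - 18*s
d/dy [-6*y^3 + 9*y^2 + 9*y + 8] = -18*y^2 + 18*y + 9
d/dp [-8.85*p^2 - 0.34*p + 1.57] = -17.7*p - 0.34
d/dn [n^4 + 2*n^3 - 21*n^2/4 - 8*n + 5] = 4*n^3 + 6*n^2 - 21*n/2 - 8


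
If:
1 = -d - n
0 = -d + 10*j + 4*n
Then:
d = -n - 1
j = -n/2 - 1/10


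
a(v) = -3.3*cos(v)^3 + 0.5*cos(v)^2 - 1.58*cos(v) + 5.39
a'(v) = 9.9*sin(v)*cos(v)^2 - 1.0*sin(v)*cos(v) + 1.58*sin(v)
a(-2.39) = 8.10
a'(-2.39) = -5.19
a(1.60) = 5.44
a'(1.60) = 1.62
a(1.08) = 4.41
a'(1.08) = 2.92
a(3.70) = 9.10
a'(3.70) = -5.06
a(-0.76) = 3.25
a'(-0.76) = -4.17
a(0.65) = 2.78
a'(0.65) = 4.27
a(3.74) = 8.90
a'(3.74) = -5.16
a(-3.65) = 9.35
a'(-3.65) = 4.87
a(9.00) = 9.74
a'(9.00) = 4.41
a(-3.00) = 10.65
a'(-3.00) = -1.73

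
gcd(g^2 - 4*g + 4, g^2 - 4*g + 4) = g^2 - 4*g + 4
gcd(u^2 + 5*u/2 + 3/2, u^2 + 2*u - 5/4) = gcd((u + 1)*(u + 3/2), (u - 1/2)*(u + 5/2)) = 1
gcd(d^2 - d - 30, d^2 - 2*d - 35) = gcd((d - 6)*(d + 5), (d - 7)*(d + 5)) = d + 5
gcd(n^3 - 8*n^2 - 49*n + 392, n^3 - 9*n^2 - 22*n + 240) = n - 8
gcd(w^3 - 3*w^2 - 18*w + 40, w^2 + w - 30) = w - 5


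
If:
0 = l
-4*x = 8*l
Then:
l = 0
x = 0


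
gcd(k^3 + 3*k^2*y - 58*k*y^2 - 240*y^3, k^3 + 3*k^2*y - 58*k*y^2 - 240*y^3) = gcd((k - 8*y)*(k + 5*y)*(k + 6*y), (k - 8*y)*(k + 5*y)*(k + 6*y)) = -k^3 - 3*k^2*y + 58*k*y^2 + 240*y^3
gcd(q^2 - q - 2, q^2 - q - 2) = q^2 - q - 2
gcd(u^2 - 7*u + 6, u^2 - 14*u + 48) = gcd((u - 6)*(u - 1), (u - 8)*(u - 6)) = u - 6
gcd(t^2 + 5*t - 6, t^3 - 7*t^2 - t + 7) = t - 1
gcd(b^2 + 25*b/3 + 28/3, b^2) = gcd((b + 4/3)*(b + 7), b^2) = 1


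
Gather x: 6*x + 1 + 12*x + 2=18*x + 3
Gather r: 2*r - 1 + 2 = 2*r + 1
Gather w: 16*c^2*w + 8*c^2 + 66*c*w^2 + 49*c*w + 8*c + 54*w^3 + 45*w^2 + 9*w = 8*c^2 + 8*c + 54*w^3 + w^2*(66*c + 45) + w*(16*c^2 + 49*c + 9)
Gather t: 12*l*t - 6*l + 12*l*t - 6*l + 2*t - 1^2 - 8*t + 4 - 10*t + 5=-12*l + t*(24*l - 16) + 8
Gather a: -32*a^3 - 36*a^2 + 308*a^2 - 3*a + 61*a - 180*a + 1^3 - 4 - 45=-32*a^3 + 272*a^2 - 122*a - 48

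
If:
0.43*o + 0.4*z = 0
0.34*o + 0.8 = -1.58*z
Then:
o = 0.59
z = -0.63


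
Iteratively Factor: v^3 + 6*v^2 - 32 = (v + 4)*(v^2 + 2*v - 8) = (v - 2)*(v + 4)*(v + 4)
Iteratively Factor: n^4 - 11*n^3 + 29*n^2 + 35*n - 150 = (n - 5)*(n^3 - 6*n^2 - n + 30) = (n - 5)*(n - 3)*(n^2 - 3*n - 10) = (n - 5)*(n - 3)*(n + 2)*(n - 5)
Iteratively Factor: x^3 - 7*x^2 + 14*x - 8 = (x - 2)*(x^2 - 5*x + 4) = (x - 2)*(x - 1)*(x - 4)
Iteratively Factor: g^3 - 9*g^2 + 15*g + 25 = (g - 5)*(g^2 - 4*g - 5) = (g - 5)^2*(g + 1)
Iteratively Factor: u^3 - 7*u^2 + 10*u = (u - 5)*(u^2 - 2*u) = u*(u - 5)*(u - 2)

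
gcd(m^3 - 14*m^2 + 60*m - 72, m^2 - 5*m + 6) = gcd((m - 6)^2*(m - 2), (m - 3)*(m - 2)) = m - 2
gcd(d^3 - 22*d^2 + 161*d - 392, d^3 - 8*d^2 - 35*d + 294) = d^2 - 14*d + 49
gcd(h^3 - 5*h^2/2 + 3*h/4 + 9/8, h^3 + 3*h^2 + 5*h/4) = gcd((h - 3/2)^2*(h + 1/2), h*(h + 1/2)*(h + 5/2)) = h + 1/2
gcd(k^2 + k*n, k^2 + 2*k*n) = k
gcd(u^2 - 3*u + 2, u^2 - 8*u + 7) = u - 1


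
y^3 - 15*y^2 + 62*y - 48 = (y - 8)*(y - 6)*(y - 1)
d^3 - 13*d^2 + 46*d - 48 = (d - 8)*(d - 3)*(d - 2)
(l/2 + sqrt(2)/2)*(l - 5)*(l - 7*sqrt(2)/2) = l^3/2 - 5*l^2/2 - 5*sqrt(2)*l^2/4 - 7*l/2 + 25*sqrt(2)*l/4 + 35/2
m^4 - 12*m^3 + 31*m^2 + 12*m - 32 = (m - 8)*(m - 4)*(m - 1)*(m + 1)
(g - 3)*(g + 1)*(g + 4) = g^3 + 2*g^2 - 11*g - 12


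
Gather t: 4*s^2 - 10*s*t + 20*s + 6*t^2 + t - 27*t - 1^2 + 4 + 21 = 4*s^2 + 20*s + 6*t^2 + t*(-10*s - 26) + 24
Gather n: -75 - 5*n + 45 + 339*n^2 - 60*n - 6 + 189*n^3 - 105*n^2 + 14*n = 189*n^3 + 234*n^2 - 51*n - 36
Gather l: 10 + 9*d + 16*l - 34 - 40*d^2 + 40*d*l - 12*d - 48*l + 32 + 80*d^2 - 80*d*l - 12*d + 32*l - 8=40*d^2 - 40*d*l - 15*d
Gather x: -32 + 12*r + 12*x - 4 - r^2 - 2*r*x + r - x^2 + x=-r^2 + 13*r - x^2 + x*(13 - 2*r) - 36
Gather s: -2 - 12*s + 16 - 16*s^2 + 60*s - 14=-16*s^2 + 48*s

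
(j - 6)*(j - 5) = j^2 - 11*j + 30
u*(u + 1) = u^2 + u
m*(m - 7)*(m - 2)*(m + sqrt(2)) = m^4 - 9*m^3 + sqrt(2)*m^3 - 9*sqrt(2)*m^2 + 14*m^2 + 14*sqrt(2)*m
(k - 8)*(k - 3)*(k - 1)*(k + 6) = k^4 - 6*k^3 - 37*k^2 + 186*k - 144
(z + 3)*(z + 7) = z^2 + 10*z + 21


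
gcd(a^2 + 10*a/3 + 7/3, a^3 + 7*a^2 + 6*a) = a + 1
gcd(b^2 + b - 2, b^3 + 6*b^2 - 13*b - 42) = b + 2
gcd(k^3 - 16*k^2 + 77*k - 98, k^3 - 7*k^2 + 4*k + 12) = k - 2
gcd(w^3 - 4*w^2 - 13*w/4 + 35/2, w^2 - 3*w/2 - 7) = w^2 - 3*w/2 - 7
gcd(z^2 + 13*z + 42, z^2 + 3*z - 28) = z + 7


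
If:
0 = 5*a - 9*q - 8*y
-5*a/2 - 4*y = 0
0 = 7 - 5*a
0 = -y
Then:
No Solution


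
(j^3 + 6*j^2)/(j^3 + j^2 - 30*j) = j/(j - 5)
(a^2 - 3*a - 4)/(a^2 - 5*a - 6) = (a - 4)/(a - 6)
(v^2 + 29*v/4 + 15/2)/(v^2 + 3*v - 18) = (v + 5/4)/(v - 3)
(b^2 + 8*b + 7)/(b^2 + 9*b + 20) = (b^2 + 8*b + 7)/(b^2 + 9*b + 20)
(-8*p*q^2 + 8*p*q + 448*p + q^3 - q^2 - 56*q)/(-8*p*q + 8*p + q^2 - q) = (q^2 - q - 56)/(q - 1)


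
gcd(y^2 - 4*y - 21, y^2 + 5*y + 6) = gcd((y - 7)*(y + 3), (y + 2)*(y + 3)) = y + 3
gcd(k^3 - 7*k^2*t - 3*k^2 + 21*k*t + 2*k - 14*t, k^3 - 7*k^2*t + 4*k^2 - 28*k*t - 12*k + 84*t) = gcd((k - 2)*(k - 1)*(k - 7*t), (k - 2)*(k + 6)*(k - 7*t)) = -k^2 + 7*k*t + 2*k - 14*t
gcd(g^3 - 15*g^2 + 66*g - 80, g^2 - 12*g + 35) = g - 5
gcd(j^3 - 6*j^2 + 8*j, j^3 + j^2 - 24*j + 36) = j - 2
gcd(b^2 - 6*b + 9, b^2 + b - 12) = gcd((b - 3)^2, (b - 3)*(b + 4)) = b - 3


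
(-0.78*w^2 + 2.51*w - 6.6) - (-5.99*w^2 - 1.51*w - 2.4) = 5.21*w^2 + 4.02*w - 4.2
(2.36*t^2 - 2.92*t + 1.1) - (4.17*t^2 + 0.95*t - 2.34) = -1.81*t^2 - 3.87*t + 3.44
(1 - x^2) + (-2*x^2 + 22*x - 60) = -3*x^2 + 22*x - 59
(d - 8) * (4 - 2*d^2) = -2*d^3 + 16*d^2 + 4*d - 32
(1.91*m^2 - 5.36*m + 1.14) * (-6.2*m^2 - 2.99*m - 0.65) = -11.842*m^4 + 27.5211*m^3 + 7.7169*m^2 + 0.0754000000000006*m - 0.741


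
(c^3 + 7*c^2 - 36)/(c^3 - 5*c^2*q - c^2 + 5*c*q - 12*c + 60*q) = (-c^2 - 4*c + 12)/(-c^2 + 5*c*q + 4*c - 20*q)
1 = 1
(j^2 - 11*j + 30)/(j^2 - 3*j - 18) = (j - 5)/(j + 3)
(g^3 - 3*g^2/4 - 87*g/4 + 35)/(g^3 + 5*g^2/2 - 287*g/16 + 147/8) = 4*(g^2 + g - 20)/(4*g^2 + 17*g - 42)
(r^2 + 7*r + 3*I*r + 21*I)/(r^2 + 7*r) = (r + 3*I)/r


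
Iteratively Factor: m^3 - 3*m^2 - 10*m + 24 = (m + 3)*(m^2 - 6*m + 8) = (m - 2)*(m + 3)*(m - 4)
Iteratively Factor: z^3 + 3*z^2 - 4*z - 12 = (z + 3)*(z^2 - 4) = (z - 2)*(z + 3)*(z + 2)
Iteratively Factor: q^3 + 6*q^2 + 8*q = (q + 4)*(q^2 + 2*q) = q*(q + 4)*(q + 2)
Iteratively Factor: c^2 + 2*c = (c)*(c + 2)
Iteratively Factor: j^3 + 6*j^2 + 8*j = (j + 4)*(j^2 + 2*j) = j*(j + 4)*(j + 2)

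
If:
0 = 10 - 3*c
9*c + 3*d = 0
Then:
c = 10/3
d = -10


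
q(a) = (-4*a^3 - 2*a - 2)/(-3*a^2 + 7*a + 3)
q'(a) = (6*a - 7)*(-4*a^3 - 2*a - 2)/(-3*a^2 + 7*a + 3)^2 + (-12*a^2 - 2)/(-3*a^2 + 7*a + 3) = 2*(6*a^4 - 28*a^3 - 21*a^2 - 6*a + 4)/(9*a^4 - 42*a^3 + 31*a^2 + 42*a + 9)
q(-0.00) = -0.67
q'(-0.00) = 0.89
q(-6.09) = -6.05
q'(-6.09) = 1.22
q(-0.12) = -0.83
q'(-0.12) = 1.99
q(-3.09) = -2.58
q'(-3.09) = 1.07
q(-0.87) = -0.44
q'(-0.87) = 1.06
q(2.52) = -44.72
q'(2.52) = -277.78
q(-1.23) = -0.78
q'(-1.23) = 0.88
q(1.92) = -6.35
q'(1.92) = -13.92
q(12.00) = 20.11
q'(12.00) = 1.23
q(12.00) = 20.11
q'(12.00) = 1.23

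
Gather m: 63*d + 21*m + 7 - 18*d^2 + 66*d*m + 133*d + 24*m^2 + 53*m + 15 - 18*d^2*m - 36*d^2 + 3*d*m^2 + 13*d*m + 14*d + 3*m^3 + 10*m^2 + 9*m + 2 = -54*d^2 + 210*d + 3*m^3 + m^2*(3*d + 34) + m*(-18*d^2 + 79*d + 83) + 24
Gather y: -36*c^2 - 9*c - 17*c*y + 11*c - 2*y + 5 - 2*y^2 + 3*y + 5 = -36*c^2 + 2*c - 2*y^2 + y*(1 - 17*c) + 10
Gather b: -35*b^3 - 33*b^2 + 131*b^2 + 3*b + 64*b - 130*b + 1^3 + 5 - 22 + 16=-35*b^3 + 98*b^2 - 63*b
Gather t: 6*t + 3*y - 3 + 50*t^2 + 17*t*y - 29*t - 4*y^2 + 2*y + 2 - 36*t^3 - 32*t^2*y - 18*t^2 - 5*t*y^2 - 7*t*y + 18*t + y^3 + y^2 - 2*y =-36*t^3 + t^2*(32 - 32*y) + t*(-5*y^2 + 10*y - 5) + y^3 - 3*y^2 + 3*y - 1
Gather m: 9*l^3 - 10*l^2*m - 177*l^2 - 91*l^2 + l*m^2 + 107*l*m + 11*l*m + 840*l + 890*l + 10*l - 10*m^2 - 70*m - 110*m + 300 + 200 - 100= 9*l^3 - 268*l^2 + 1740*l + m^2*(l - 10) + m*(-10*l^2 + 118*l - 180) + 400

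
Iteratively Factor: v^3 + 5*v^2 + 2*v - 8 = (v + 2)*(v^2 + 3*v - 4) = (v - 1)*(v + 2)*(v + 4)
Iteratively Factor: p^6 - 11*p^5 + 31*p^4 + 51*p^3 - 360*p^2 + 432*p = (p)*(p^5 - 11*p^4 + 31*p^3 + 51*p^2 - 360*p + 432) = p*(p - 3)*(p^4 - 8*p^3 + 7*p^2 + 72*p - 144) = p*(p - 4)*(p - 3)*(p^3 - 4*p^2 - 9*p + 36) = p*(p - 4)*(p - 3)*(p + 3)*(p^2 - 7*p + 12) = p*(p - 4)*(p - 3)^2*(p + 3)*(p - 4)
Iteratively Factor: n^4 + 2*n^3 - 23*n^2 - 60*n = (n - 5)*(n^3 + 7*n^2 + 12*n) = n*(n - 5)*(n^2 + 7*n + 12) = n*(n - 5)*(n + 3)*(n + 4)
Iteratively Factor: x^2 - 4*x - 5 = (x + 1)*(x - 5)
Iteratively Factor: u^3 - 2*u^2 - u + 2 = (u - 2)*(u^2 - 1) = (u - 2)*(u - 1)*(u + 1)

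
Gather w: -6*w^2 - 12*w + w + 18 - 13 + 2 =-6*w^2 - 11*w + 7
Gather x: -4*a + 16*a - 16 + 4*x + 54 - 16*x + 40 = 12*a - 12*x + 78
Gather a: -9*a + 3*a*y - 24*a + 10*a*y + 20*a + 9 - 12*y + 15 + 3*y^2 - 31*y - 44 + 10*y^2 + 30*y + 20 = a*(13*y - 13) + 13*y^2 - 13*y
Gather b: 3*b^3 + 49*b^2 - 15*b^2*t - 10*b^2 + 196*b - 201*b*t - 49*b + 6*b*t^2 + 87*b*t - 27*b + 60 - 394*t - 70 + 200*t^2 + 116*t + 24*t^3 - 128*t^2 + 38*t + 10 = 3*b^3 + b^2*(39 - 15*t) + b*(6*t^2 - 114*t + 120) + 24*t^3 + 72*t^2 - 240*t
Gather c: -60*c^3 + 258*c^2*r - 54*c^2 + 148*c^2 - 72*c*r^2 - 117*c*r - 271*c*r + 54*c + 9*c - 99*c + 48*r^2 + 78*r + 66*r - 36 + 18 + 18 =-60*c^3 + c^2*(258*r + 94) + c*(-72*r^2 - 388*r - 36) + 48*r^2 + 144*r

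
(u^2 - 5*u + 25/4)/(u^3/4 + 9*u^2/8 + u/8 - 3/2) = 2*(4*u^2 - 20*u + 25)/(2*u^3 + 9*u^2 + u - 12)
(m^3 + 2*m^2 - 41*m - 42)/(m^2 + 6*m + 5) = (m^2 + m - 42)/(m + 5)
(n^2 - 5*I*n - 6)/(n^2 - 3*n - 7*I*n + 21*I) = (n^2 - 5*I*n - 6)/(n^2 - 3*n - 7*I*n + 21*I)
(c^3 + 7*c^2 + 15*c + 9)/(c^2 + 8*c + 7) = (c^2 + 6*c + 9)/(c + 7)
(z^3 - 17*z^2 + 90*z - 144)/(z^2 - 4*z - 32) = (z^2 - 9*z + 18)/(z + 4)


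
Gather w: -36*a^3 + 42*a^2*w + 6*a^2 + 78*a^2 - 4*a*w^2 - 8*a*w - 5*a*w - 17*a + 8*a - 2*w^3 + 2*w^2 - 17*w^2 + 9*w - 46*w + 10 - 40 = -36*a^3 + 84*a^2 - 9*a - 2*w^3 + w^2*(-4*a - 15) + w*(42*a^2 - 13*a - 37) - 30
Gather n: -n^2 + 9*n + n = -n^2 + 10*n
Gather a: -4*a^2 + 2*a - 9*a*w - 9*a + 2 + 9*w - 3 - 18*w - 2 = -4*a^2 + a*(-9*w - 7) - 9*w - 3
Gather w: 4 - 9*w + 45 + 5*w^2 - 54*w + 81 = 5*w^2 - 63*w + 130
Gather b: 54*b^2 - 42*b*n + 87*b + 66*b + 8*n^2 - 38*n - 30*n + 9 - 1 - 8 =54*b^2 + b*(153 - 42*n) + 8*n^2 - 68*n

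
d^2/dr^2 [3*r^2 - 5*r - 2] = 6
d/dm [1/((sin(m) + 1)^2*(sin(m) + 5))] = -(3*sin(m) + 11)*cos(m)/((sin(m) + 1)^3*(sin(m) + 5)^2)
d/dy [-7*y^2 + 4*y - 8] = 4 - 14*y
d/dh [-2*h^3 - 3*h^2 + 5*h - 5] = -6*h^2 - 6*h + 5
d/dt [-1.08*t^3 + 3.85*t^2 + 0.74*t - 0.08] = -3.24*t^2 + 7.7*t + 0.74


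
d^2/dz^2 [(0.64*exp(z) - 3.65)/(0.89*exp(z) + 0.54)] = (1.940814 - 3.198749*exp(z))*exp(z)/(0.704969*exp(3*z) + 1.283202*exp(2*z) + 0.778572*exp(z) + 0.157464)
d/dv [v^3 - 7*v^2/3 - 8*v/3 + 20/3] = 3*v^2 - 14*v/3 - 8/3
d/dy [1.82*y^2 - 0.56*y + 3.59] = 3.64*y - 0.56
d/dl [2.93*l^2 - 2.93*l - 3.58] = 5.86*l - 2.93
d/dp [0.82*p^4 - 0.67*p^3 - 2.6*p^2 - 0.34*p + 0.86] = 3.28*p^3 - 2.01*p^2 - 5.2*p - 0.34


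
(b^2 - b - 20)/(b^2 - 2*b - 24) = (b - 5)/(b - 6)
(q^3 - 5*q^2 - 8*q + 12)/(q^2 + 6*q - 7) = (q^2 - 4*q - 12)/(q + 7)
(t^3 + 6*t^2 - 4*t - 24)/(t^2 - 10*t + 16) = (t^2 + 8*t + 12)/(t - 8)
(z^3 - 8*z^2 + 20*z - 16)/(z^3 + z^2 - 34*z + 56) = (z - 2)/(z + 7)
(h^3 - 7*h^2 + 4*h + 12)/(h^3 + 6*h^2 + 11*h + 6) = (h^2 - 8*h + 12)/(h^2 + 5*h + 6)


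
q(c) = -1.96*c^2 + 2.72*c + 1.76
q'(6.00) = -20.80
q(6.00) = -52.48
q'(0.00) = 2.72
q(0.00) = 1.76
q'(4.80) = -16.10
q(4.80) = -30.34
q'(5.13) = -17.39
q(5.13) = -35.87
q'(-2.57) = 12.79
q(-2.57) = -18.18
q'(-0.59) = 5.03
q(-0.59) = -0.53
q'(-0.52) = 4.76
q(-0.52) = -0.18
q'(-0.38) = 4.21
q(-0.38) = 0.44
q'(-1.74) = 9.54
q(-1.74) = -8.91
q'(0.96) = -1.04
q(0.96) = 2.56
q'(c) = 2.72 - 3.92*c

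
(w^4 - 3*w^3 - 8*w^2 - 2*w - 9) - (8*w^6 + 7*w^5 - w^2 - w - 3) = -8*w^6 - 7*w^5 + w^4 - 3*w^3 - 7*w^2 - w - 6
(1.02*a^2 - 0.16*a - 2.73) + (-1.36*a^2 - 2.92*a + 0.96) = -0.34*a^2 - 3.08*a - 1.77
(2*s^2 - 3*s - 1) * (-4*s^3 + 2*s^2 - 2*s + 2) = -8*s^5 + 16*s^4 - 6*s^3 + 8*s^2 - 4*s - 2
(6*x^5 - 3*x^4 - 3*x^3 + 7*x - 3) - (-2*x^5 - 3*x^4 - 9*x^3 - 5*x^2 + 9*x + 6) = 8*x^5 + 6*x^3 + 5*x^2 - 2*x - 9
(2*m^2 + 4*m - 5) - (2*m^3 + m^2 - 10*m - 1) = -2*m^3 + m^2 + 14*m - 4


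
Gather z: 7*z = 7*z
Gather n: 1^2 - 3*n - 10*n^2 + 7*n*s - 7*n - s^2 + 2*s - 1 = -10*n^2 + n*(7*s - 10) - s^2 + 2*s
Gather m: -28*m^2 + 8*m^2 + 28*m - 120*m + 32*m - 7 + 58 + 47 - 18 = -20*m^2 - 60*m + 80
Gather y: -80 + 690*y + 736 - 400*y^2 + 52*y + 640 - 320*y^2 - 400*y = -720*y^2 + 342*y + 1296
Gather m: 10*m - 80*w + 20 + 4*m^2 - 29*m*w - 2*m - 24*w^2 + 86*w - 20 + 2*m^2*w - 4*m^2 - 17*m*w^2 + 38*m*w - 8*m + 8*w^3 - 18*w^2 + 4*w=2*m^2*w + m*(-17*w^2 + 9*w) + 8*w^3 - 42*w^2 + 10*w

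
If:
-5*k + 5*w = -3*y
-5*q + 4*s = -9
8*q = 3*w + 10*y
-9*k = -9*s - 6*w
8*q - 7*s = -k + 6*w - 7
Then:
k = 4227/806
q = 4543/1209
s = 5917/2418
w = 1691/403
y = 325/186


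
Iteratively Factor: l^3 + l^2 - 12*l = (l)*(l^2 + l - 12) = l*(l + 4)*(l - 3)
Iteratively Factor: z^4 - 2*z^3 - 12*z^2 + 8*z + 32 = (z - 4)*(z^3 + 2*z^2 - 4*z - 8) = (z - 4)*(z + 2)*(z^2 - 4) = (z - 4)*(z - 2)*(z + 2)*(z + 2)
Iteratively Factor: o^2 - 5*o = (o - 5)*(o)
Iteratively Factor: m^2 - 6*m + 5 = (m - 5)*(m - 1)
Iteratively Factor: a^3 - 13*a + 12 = (a - 3)*(a^2 + 3*a - 4) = (a - 3)*(a - 1)*(a + 4)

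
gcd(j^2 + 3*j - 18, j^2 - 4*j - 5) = 1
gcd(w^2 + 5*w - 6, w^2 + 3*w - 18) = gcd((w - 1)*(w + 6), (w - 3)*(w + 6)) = w + 6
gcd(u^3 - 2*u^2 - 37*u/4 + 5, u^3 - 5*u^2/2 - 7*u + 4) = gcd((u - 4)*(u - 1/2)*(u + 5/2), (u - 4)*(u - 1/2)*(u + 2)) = u^2 - 9*u/2 + 2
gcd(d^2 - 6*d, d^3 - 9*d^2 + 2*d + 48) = 1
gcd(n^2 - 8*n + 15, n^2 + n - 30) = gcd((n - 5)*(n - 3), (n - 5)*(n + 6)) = n - 5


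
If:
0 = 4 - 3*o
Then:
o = 4/3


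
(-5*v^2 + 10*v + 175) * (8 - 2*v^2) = 10*v^4 - 20*v^3 - 390*v^2 + 80*v + 1400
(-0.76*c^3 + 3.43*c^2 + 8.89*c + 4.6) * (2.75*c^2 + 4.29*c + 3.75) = -2.09*c^5 + 6.1721*c^4 + 36.3122*c^3 + 63.6506*c^2 + 53.0715*c + 17.25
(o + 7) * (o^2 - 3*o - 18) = o^3 + 4*o^2 - 39*o - 126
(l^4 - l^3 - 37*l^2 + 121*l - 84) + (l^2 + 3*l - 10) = l^4 - l^3 - 36*l^2 + 124*l - 94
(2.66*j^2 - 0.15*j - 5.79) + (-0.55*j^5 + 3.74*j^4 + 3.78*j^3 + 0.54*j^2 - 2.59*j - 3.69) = -0.55*j^5 + 3.74*j^4 + 3.78*j^3 + 3.2*j^2 - 2.74*j - 9.48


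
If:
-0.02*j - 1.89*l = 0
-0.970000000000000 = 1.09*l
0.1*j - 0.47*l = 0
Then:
No Solution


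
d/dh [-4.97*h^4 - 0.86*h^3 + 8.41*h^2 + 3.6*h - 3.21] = -19.88*h^3 - 2.58*h^2 + 16.82*h + 3.6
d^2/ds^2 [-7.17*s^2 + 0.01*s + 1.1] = -14.3400000000000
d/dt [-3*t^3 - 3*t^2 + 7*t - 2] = -9*t^2 - 6*t + 7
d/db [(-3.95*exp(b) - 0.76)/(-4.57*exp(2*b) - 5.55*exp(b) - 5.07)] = (-18.0515*exp(2*b) - 6.9464*exp(b) + 15.8085)*exp(b)/(20.8849*exp(4*b) + 50.727*exp(3*b) + 77.1423*exp(2*b) + 56.277*exp(b) + 25.7049)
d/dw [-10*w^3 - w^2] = 2*w*(-15*w - 1)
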